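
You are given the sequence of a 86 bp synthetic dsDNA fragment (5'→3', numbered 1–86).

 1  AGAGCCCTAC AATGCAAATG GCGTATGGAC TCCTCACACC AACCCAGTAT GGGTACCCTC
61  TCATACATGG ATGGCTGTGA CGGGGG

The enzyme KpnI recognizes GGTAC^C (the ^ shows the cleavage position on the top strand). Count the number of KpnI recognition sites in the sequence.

1

GGTACC occurs starting at position 52.
KpnI cuts at 1 site.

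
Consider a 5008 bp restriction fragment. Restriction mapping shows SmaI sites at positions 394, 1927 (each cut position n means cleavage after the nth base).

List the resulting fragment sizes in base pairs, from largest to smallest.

Linear molecule, 2 cuts → 3 fragments:
  394 − 0 = 394 bp
  1927 − 394 = 1533 bp
  5008 − 1927 = 3081 bp
Sorted largest to smallest: 3081, 1533, 394 bp.

3081, 1533, 394 bp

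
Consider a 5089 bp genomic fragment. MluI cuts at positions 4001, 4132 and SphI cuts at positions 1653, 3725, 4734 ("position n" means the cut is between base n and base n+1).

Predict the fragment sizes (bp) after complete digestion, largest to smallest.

2072, 1653, 602, 355, 276, 131 bp

Combined cut positions (sorted): 1653, 3725, 4001, 4132, 4734.
Linear molecule, 5 cuts → 6 fragments:
  1653 − 0 = 1653 bp
  3725 − 1653 = 2072 bp
  4001 − 3725 = 276 bp
  4132 − 4001 = 131 bp
  4734 − 4132 = 602 bp
  5089 − 4734 = 355 bp
Sorted largest to smallest: 2072, 1653, 602, 355, 276, 131 bp.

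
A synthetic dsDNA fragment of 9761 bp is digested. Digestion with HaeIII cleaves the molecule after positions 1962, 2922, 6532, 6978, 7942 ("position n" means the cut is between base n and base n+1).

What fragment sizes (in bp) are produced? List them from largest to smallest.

Linear molecule, 5 cuts → 6 fragments:
  1962 − 0 = 1962 bp
  2922 − 1962 = 960 bp
  6532 − 2922 = 3610 bp
  6978 − 6532 = 446 bp
  7942 − 6978 = 964 bp
  9761 − 7942 = 1819 bp
Sorted largest to smallest: 3610, 1962, 1819, 964, 960, 446 bp.

3610, 1962, 1819, 964, 960, 446 bp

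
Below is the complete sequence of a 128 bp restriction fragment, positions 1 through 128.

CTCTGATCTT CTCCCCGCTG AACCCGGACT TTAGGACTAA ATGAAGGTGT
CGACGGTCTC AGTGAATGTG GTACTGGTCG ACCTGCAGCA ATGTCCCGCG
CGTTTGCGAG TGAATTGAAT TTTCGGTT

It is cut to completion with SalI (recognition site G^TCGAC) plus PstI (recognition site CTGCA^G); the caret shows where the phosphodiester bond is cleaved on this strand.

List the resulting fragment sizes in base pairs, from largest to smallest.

SalI sites (GTCGAC) start at positions 49, 77.
SalI cuts after the first base of each site, so after positions 49, 77.
The PstI site (CTGCAG) starts at position 83.
PstI cuts after base 5 of each site (before the last base), so after position 87.
Combined cut positions: 49, 77, 87.
Linear molecule, 3 cuts → 4 fragments:
  1–49 → 49 bp
  50–77 → 28 bp
  78–87 → 10 bp
  88–128 → 41 bp
Sorted largest to smallest: 49, 41, 28, 10 bp.

49, 41, 28, 10 bp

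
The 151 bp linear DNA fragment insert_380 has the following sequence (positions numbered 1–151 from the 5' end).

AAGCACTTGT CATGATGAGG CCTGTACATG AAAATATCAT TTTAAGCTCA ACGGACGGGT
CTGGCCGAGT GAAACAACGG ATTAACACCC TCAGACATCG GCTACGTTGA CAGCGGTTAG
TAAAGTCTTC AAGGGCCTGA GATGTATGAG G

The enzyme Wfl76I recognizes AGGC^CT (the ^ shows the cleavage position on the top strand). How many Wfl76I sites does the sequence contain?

AGGCCT occurs starting at position 18.
Wfl76I cuts at 1 site.

1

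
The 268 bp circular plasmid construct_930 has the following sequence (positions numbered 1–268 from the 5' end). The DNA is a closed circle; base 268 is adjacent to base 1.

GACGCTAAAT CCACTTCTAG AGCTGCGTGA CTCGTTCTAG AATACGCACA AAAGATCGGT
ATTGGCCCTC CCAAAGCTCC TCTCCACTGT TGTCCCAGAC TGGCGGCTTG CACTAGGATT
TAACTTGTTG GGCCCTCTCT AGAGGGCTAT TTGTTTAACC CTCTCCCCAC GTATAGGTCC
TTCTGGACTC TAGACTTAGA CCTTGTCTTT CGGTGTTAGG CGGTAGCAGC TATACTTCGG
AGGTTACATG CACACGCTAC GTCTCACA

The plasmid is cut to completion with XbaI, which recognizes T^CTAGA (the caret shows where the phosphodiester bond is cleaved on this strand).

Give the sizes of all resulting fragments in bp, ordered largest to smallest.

XbaI sites (TCTAGA) start at positions 16, 36, 138, 189.
XbaI cuts after the first base of each site, so after positions 16, 36, 138, 189.
Circular molecule, 4 cuts → 4 fragments:
  17–36 → 20 bp
  37–138 → 102 bp
  139–189 → 51 bp
  190–268 then 1–16 → 79 + 16 = 95 bp
Sorted largest to smallest: 102, 95, 51, 20 bp.

102, 95, 51, 20 bp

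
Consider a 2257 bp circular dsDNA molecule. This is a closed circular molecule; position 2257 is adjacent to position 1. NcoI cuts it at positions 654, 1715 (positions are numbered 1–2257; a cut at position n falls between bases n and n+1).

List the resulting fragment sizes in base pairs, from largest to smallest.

1196, 1061 bp

Circular molecule, 2 cuts → 2 fragments:
  1715 − 654 = 1061 bp
  wrap: 2257 − 1715 + 654 = 1196 bp
Sorted largest to smallest: 1196, 1061 bp.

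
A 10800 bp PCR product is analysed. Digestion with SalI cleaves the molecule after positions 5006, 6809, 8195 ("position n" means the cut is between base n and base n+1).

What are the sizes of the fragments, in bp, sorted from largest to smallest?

5006, 2605, 1803, 1386 bp

Linear molecule, 3 cuts → 4 fragments:
  5006 − 0 = 5006 bp
  6809 − 5006 = 1803 bp
  8195 − 6809 = 1386 bp
  10800 − 8195 = 2605 bp
Sorted largest to smallest: 5006, 2605, 1803, 1386 bp.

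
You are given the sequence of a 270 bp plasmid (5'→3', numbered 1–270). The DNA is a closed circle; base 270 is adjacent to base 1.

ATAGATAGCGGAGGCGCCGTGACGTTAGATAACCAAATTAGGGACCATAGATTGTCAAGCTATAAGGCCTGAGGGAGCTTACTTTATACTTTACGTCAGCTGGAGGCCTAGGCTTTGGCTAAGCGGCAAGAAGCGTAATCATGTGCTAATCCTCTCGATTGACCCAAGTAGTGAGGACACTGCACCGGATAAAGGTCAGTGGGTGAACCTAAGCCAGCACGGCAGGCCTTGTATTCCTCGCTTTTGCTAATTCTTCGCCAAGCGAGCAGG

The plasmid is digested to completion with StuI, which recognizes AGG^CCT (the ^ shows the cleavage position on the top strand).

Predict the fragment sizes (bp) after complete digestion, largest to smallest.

120, 111, 39 bp

StuI sites (AGGCCT) start at positions 65, 104, 224.
StuI cuts after base 3 of each site, so after positions 67, 106, 226.
Circular molecule, 3 cuts → 3 fragments:
  68–106 → 39 bp
  107–226 → 120 bp
  227–270 then 1–67 → 44 + 67 = 111 bp
Sorted largest to smallest: 120, 111, 39 bp.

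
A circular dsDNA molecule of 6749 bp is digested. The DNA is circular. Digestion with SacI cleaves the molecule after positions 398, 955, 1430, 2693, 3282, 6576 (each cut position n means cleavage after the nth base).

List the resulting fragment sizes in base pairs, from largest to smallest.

Circular molecule, 6 cuts → 6 fragments:
  955 − 398 = 557 bp
  1430 − 955 = 475 bp
  2693 − 1430 = 1263 bp
  3282 − 2693 = 589 bp
  6576 − 3282 = 3294 bp
  wrap: 6749 − 6576 + 398 = 571 bp
Sorted largest to smallest: 3294, 1263, 589, 571, 557, 475 bp.

3294, 1263, 589, 571, 557, 475 bp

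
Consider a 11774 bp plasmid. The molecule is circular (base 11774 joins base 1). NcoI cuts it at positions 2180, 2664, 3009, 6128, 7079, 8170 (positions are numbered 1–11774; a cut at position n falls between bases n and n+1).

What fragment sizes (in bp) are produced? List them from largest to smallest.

5784, 3119, 1091, 951, 484, 345 bp

Circular molecule, 6 cuts → 6 fragments:
  2664 − 2180 = 484 bp
  3009 − 2664 = 345 bp
  6128 − 3009 = 3119 bp
  7079 − 6128 = 951 bp
  8170 − 7079 = 1091 bp
  wrap: 11774 − 8170 + 2180 = 5784 bp
Sorted largest to smallest: 5784, 3119, 1091, 951, 484, 345 bp.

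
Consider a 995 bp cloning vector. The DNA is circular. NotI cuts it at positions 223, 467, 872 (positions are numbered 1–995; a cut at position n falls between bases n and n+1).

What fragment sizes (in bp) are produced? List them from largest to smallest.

Circular molecule, 3 cuts → 3 fragments:
  467 − 223 = 244 bp
  872 − 467 = 405 bp
  wrap: 995 − 872 + 223 = 346 bp
Sorted largest to smallest: 405, 346, 244 bp.

405, 346, 244 bp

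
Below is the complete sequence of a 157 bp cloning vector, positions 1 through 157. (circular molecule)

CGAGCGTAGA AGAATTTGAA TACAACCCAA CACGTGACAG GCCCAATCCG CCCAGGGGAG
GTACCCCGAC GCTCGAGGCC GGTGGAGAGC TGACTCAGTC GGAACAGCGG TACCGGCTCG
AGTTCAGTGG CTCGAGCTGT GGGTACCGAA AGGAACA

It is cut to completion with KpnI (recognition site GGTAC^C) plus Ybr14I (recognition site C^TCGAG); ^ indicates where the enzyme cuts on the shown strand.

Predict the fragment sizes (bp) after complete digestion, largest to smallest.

75, 41, 15, 14, 8, 4 bp

KpnI sites (GGTACC) start at positions 60, 109, 142.
KpnI cuts after base 5 of each site (before the last base), so after positions 64, 113, 146.
Ybr14I sites (CTCGAG) start at positions 72, 117, 131.
Ybr14I cuts after the first base of each site, so after positions 72, 117, 131.
Combined cut positions: 64, 72, 113, 117, 131, 146.
Circular molecule, 6 cuts → 6 fragments:
  65–72 → 8 bp
  73–113 → 41 bp
  114–117 → 4 bp
  118–131 → 14 bp
  132–146 → 15 bp
  147–157 then 1–64 → 11 + 64 = 75 bp
Sorted largest to smallest: 75, 41, 15, 14, 8, 4 bp.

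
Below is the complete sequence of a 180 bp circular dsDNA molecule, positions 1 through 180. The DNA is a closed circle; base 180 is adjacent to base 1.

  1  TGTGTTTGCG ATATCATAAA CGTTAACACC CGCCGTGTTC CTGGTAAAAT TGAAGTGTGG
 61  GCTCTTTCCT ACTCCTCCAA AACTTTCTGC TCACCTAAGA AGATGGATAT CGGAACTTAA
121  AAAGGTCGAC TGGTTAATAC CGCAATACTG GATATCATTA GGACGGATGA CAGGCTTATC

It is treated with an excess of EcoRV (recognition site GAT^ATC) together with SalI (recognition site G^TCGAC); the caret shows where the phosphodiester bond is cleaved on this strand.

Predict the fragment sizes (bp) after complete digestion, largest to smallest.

EcoRV sites (GATATC) start at positions 10, 106, 151.
EcoRV cuts after base 3 of each site, so after positions 12, 108, 153.
The SalI site (GTCGAC) starts at position 125.
SalI cuts after the first base of each site, so after position 125.
Combined cut positions: 12, 108, 125, 153.
Circular molecule, 4 cuts → 4 fragments:
  13–108 → 96 bp
  109–125 → 17 bp
  126–153 → 28 bp
  154–180 then 1–12 → 27 + 12 = 39 bp
Sorted largest to smallest: 96, 39, 28, 17 bp.

96, 39, 28, 17 bp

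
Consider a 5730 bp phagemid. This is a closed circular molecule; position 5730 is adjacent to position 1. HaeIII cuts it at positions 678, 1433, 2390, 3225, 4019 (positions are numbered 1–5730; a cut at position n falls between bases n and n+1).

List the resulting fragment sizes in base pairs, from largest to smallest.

Circular molecule, 5 cuts → 5 fragments:
  1433 − 678 = 755 bp
  2390 − 1433 = 957 bp
  3225 − 2390 = 835 bp
  4019 − 3225 = 794 bp
  wrap: 5730 − 4019 + 678 = 2389 bp
Sorted largest to smallest: 2389, 957, 835, 794, 755 bp.

2389, 957, 835, 794, 755 bp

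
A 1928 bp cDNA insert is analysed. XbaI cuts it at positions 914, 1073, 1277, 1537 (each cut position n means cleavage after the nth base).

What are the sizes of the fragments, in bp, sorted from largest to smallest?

Linear molecule, 4 cuts → 5 fragments:
  914 − 0 = 914 bp
  1073 − 914 = 159 bp
  1277 − 1073 = 204 bp
  1537 − 1277 = 260 bp
  1928 − 1537 = 391 bp
Sorted largest to smallest: 914, 391, 260, 204, 159 bp.

914, 391, 260, 204, 159 bp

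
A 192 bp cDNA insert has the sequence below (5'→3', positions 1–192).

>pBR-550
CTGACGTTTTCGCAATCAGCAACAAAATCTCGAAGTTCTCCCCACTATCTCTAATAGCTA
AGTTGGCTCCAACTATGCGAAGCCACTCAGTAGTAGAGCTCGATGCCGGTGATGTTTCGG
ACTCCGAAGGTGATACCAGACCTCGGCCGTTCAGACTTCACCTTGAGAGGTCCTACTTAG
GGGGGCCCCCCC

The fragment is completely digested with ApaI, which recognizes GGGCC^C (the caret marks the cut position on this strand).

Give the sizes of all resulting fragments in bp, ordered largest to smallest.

The ApaI site (GGGCCC) starts at position 183.
ApaI cuts after base 5 of each site (before the last base), so after position 187.
Linear molecule, 1 cut → 2 fragments:
  1–187 → 187 bp
  188–192 → 5 bp
Sorted largest to smallest: 187, 5 bp.

187, 5 bp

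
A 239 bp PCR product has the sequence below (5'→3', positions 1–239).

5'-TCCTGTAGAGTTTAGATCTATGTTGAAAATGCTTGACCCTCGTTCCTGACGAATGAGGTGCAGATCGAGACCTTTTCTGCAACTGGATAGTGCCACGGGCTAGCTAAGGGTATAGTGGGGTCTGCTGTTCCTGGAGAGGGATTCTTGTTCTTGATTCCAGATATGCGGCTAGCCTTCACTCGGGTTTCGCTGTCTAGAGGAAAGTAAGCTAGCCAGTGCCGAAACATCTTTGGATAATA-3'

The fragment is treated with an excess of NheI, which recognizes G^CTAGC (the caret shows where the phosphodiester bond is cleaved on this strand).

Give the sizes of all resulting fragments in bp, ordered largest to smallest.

NheI sites (GCTAGC) start at positions 99, 168, 208.
NheI cuts after the first base of each site, so after positions 99, 168, 208.
Linear molecule, 3 cuts → 4 fragments:
  1–99 → 99 bp
  100–168 → 69 bp
  169–208 → 40 bp
  209–239 → 31 bp
Sorted largest to smallest: 99, 69, 40, 31 bp.

99, 69, 40, 31 bp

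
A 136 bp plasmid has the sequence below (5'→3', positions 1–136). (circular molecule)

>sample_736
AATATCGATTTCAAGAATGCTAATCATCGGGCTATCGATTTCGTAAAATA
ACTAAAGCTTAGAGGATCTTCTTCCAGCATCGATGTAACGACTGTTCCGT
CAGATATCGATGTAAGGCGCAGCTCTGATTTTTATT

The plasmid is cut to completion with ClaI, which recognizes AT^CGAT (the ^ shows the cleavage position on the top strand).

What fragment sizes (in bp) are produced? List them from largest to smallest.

ClaI sites (ATCGAT) start at positions 4, 34, 79, 106.
ClaI cuts after base 2 of each site, so after positions 5, 35, 80, 107.
Circular molecule, 4 cuts → 4 fragments:
  6–35 → 30 bp
  36–80 → 45 bp
  81–107 → 27 bp
  108–136 then 1–5 → 29 + 5 = 34 bp
Sorted largest to smallest: 45, 34, 30, 27 bp.

45, 34, 30, 27 bp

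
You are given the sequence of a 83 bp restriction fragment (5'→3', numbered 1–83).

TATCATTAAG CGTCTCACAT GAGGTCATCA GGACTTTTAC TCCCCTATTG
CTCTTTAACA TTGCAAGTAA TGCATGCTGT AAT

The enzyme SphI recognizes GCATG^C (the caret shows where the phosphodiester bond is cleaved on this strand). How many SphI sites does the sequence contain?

1

GCATGC occurs starting at position 72.
SphI cuts at 1 site.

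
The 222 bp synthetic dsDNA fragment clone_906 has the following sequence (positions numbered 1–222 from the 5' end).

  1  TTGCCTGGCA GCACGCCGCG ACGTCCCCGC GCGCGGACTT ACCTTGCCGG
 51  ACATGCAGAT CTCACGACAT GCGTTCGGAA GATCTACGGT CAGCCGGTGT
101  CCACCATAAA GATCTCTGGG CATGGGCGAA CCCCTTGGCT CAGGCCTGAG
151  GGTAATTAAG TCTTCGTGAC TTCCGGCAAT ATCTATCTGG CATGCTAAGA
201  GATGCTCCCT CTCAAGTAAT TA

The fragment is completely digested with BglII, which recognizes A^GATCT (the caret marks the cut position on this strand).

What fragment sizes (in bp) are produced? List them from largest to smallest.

BglII sites (AGATCT) start at positions 57, 80, 110.
BglII cuts after the first base of each site, so after positions 57, 80, 110.
Linear molecule, 3 cuts → 4 fragments:
  1–57 → 57 bp
  58–80 → 23 bp
  81–110 → 30 bp
  111–222 → 112 bp
Sorted largest to smallest: 112, 57, 30, 23 bp.

112, 57, 30, 23 bp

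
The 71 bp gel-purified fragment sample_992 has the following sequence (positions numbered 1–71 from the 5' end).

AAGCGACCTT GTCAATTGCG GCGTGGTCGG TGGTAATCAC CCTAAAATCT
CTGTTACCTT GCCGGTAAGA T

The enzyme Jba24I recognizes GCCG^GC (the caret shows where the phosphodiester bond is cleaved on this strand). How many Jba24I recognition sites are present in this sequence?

0

No occurrence of GCCGGC is present in the sequence.
Jba24I does not cut: 0 sites.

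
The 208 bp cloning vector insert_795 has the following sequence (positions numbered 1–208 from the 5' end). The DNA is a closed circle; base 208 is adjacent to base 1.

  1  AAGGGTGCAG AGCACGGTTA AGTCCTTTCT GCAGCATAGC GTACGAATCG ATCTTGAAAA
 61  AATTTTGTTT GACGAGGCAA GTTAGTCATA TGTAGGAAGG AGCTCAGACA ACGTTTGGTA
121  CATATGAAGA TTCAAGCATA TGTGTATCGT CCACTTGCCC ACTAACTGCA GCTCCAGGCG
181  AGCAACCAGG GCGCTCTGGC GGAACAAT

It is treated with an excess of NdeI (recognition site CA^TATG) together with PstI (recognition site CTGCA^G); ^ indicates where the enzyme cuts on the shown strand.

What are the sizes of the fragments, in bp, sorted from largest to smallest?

NdeI sites (CATATG) start at positions 87, 121, 137.
NdeI cuts after base 2 of each site, so after positions 88, 122, 138.
PstI sites (CTGCAG) start at positions 29, 166.
PstI cuts after base 5 of each site (before the last base), so after positions 33, 170.
Combined cut positions: 33, 88, 122, 138, 170.
Circular molecule, 5 cuts → 5 fragments:
  34–88 → 55 bp
  89–122 → 34 bp
  123–138 → 16 bp
  139–170 → 32 bp
  171–208 then 1–33 → 38 + 33 = 71 bp
Sorted largest to smallest: 71, 55, 34, 32, 16 bp.

71, 55, 34, 32, 16 bp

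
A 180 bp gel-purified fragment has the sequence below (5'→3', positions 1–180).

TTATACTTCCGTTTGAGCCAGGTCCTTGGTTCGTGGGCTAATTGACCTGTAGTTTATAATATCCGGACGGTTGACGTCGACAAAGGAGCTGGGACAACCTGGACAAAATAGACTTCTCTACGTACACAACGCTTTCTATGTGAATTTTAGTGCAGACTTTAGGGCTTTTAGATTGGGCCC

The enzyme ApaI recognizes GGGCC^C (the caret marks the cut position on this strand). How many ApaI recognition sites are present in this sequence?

GGGCCC occurs starting at position 175.
ApaI cuts at 1 site.

1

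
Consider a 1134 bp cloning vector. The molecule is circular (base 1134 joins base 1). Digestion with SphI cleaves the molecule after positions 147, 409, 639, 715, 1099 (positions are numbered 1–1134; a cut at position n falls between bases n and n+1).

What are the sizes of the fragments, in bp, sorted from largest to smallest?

Circular molecule, 5 cuts → 5 fragments:
  409 − 147 = 262 bp
  639 − 409 = 230 bp
  715 − 639 = 76 bp
  1099 − 715 = 384 bp
  wrap: 1134 − 1099 + 147 = 182 bp
Sorted largest to smallest: 384, 262, 230, 182, 76 bp.

384, 262, 230, 182, 76 bp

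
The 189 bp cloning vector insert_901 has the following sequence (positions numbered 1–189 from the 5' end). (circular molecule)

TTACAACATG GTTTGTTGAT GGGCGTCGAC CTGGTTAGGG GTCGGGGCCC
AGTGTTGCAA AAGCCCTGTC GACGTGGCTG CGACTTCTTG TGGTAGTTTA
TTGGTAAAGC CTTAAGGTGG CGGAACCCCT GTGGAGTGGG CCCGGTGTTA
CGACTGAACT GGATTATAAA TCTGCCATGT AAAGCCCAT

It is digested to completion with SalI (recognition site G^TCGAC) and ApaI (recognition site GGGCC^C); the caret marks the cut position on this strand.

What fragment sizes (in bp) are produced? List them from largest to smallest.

SalI sites (GTCGAC) start at positions 25, 68.
SalI cuts after the first base of each site, so after positions 25, 68.
ApaI sites (GGGCCC) start at positions 45, 138.
ApaI cuts after base 5 of each site (before the last base), so after positions 49, 142.
Combined cut positions: 25, 49, 68, 142.
Circular molecule, 4 cuts → 4 fragments:
  26–49 → 24 bp
  50–68 → 19 bp
  69–142 → 74 bp
  143–189 then 1–25 → 47 + 25 = 72 bp
Sorted largest to smallest: 74, 72, 24, 19 bp.

74, 72, 24, 19 bp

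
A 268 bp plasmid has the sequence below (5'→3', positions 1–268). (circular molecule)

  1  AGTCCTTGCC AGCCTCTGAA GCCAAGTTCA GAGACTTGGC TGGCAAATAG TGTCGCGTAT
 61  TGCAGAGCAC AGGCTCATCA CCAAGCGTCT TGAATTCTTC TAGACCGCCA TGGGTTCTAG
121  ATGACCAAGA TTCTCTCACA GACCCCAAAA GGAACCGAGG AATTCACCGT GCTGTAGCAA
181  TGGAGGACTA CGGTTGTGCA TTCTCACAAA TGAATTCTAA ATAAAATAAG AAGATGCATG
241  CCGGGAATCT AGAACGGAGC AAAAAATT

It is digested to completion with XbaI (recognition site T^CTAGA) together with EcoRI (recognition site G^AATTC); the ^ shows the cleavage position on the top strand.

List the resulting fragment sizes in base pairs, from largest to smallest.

XbaI sites (TCTAGA) start at positions 99, 116, 248.
XbaI cuts after the first base of each site, so after positions 99, 116, 248.
EcoRI sites (GAATTC) start at positions 92, 160, 212.
EcoRI cuts after the first base of each site, so after positions 92, 160, 212.
Combined cut positions: 92, 99, 116, 160, 212, 248.
Circular molecule, 6 cuts → 6 fragments:
  93–99 → 7 bp
  100–116 → 17 bp
  117–160 → 44 bp
  161–212 → 52 bp
  213–248 → 36 bp
  249–268 then 1–92 → 20 + 92 = 112 bp
Sorted largest to smallest: 112, 52, 44, 36, 17, 7 bp.

112, 52, 44, 36, 17, 7 bp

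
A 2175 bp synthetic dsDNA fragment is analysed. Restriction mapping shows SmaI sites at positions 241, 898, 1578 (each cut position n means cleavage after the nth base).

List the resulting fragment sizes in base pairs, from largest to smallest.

680, 657, 597, 241 bp

Linear molecule, 3 cuts → 4 fragments:
  241 − 0 = 241 bp
  898 − 241 = 657 bp
  1578 − 898 = 680 bp
  2175 − 1578 = 597 bp
Sorted largest to smallest: 680, 657, 597, 241 bp.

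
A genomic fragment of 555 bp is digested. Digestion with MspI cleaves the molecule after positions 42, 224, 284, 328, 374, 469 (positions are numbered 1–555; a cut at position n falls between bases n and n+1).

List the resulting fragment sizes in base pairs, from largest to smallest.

182, 95, 86, 60, 46, 44, 42 bp

Linear molecule, 6 cuts → 7 fragments:
  42 − 0 = 42 bp
  224 − 42 = 182 bp
  284 − 224 = 60 bp
  328 − 284 = 44 bp
  374 − 328 = 46 bp
  469 − 374 = 95 bp
  555 − 469 = 86 bp
Sorted largest to smallest: 182, 95, 86, 60, 46, 44, 42 bp.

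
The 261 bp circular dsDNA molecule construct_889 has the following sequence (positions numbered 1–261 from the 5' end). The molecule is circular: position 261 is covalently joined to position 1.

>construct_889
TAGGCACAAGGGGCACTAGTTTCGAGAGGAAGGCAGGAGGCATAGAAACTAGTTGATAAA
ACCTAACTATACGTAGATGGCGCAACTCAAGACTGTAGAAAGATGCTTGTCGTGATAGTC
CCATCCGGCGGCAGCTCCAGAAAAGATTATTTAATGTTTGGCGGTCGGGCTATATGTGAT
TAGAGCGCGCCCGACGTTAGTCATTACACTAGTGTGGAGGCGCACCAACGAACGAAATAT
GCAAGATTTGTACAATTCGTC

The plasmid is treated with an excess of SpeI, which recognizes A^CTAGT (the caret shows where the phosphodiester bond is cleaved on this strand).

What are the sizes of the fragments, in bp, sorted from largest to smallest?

SpeI sites (ACTAGT) start at positions 15, 48, 208.
SpeI cuts after the first base of each site, so after positions 15, 48, 208.
Circular molecule, 3 cuts → 3 fragments:
  16–48 → 33 bp
  49–208 → 160 bp
  209–261 then 1–15 → 53 + 15 = 68 bp
Sorted largest to smallest: 160, 68, 33 bp.

160, 68, 33 bp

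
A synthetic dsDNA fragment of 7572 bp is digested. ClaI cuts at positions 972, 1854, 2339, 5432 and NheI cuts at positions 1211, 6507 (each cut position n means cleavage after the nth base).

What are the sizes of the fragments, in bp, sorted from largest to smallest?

3093, 1075, 1065, 972, 643, 485, 239 bp

Combined cut positions (sorted): 972, 1211, 1854, 2339, 5432, 6507.
Linear molecule, 6 cuts → 7 fragments:
  972 − 0 = 972 bp
  1211 − 972 = 239 bp
  1854 − 1211 = 643 bp
  2339 − 1854 = 485 bp
  5432 − 2339 = 3093 bp
  6507 − 5432 = 1075 bp
  7572 − 6507 = 1065 bp
Sorted largest to smallest: 3093, 1075, 1065, 972, 643, 485, 239 bp.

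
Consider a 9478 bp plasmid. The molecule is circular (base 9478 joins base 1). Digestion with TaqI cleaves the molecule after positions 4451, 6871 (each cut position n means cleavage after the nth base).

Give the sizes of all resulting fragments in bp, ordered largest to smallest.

Circular molecule, 2 cuts → 2 fragments:
  6871 − 4451 = 2420 bp
  wrap: 9478 − 6871 + 4451 = 7058 bp
Sorted largest to smallest: 7058, 2420 bp.

7058, 2420 bp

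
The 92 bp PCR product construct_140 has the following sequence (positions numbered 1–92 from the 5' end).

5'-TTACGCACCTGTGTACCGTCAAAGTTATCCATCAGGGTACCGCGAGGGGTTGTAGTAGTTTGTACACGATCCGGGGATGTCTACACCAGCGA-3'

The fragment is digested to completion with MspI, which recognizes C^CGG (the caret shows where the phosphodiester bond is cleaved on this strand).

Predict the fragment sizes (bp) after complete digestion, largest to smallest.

The MspI site (CCGG) starts at position 71.
MspI cuts after the first base of each site, so after position 71.
Linear molecule, 1 cut → 2 fragments:
  1–71 → 71 bp
  72–92 → 21 bp
Sorted largest to smallest: 71, 21 bp.

71, 21 bp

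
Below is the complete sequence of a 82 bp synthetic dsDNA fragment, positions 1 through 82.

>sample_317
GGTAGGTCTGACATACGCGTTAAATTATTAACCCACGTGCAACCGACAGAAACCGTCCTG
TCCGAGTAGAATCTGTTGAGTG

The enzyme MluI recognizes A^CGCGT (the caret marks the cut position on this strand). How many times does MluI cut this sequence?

1

ACGCGT occurs starting at position 15.
MluI cuts at 1 site.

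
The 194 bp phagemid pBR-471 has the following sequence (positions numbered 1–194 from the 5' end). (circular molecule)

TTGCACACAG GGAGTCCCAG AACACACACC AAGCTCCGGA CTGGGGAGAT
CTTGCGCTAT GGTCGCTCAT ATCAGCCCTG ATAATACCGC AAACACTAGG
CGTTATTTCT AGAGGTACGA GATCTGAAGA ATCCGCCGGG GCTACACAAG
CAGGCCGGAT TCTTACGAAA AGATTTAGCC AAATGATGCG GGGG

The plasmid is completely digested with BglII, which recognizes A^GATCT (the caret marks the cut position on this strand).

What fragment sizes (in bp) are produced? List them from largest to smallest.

121, 73 bp

BglII sites (AGATCT) start at positions 47, 120.
BglII cuts after the first base of each site, so after positions 47, 120.
Circular molecule, 2 cuts → 2 fragments:
  48–120 → 73 bp
  121–194 then 1–47 → 74 + 47 = 121 bp
Sorted largest to smallest: 121, 73 bp.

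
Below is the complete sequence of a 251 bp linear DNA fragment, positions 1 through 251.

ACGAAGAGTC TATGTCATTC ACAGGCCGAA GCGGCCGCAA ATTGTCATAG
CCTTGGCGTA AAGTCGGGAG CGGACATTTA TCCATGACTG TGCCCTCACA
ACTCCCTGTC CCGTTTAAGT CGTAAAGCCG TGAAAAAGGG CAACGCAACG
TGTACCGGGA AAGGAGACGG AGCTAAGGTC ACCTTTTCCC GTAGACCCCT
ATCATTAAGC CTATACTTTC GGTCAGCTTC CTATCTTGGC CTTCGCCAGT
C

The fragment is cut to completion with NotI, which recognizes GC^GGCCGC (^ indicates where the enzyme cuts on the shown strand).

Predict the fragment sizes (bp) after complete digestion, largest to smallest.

219, 32 bp

The NotI site (GCGGCCGC) starts at position 31.
NotI cuts after base 2 of each site, so after position 32.
Linear molecule, 1 cut → 2 fragments:
  1–32 → 32 bp
  33–251 → 219 bp
Sorted largest to smallest: 219, 32 bp.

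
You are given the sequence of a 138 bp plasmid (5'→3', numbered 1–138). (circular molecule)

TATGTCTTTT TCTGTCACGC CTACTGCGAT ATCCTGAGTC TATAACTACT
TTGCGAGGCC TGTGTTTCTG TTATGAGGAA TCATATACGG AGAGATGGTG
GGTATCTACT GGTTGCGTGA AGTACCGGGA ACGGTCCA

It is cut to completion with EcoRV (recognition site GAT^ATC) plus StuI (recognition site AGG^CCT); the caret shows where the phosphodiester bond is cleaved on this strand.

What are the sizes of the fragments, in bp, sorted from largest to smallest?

110, 28 bp

The EcoRV site (GATATC) starts at position 28.
EcoRV cuts after base 3 of each site, so after position 30.
The StuI site (AGGCCT) starts at position 56.
StuI cuts after base 3 of each site, so after position 58.
Combined cut positions: 30, 58.
Circular molecule, 2 cuts → 2 fragments:
  31–58 → 28 bp
  59–138 then 1–30 → 80 + 30 = 110 bp
Sorted largest to smallest: 110, 28 bp.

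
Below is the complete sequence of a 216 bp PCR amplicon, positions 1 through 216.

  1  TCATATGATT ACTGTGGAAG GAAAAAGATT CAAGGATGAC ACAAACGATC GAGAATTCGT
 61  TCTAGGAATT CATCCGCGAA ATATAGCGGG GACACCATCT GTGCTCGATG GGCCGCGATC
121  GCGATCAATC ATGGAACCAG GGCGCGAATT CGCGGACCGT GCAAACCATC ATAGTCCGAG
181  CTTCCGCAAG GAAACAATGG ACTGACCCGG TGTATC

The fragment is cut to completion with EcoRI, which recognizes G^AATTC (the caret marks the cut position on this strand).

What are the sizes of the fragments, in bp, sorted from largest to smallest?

EcoRI sites (GAATTC) start at positions 53, 66, 146.
EcoRI cuts after the first base of each site, so after positions 53, 66, 146.
Linear molecule, 3 cuts → 4 fragments:
  1–53 → 53 bp
  54–66 → 13 bp
  67–146 → 80 bp
  147–216 → 70 bp
Sorted largest to smallest: 80, 70, 53, 13 bp.

80, 70, 53, 13 bp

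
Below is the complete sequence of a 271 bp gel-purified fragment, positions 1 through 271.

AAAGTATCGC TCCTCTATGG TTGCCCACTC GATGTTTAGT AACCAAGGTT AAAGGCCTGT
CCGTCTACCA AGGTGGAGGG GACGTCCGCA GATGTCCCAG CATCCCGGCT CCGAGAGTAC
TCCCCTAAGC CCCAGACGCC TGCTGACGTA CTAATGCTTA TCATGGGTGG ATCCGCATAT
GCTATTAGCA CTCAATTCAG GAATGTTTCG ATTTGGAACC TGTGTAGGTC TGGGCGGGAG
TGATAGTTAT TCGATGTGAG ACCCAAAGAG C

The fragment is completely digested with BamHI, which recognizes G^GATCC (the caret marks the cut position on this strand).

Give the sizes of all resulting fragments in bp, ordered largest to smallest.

The BamHI site (GGATCC) starts at position 169.
BamHI cuts after the first base of each site, so after position 169.
Linear molecule, 1 cut → 2 fragments:
  1–169 → 169 bp
  170–271 → 102 bp
Sorted largest to smallest: 169, 102 bp.

169, 102 bp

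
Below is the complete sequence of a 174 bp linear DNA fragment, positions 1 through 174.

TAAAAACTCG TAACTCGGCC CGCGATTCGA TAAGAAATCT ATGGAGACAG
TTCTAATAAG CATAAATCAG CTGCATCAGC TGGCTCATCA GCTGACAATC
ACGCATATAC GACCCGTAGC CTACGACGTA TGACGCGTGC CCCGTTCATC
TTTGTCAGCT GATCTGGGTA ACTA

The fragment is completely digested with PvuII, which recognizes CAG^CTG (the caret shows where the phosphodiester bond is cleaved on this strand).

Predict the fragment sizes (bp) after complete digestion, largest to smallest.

PvuII sites (CAGCTG) start at positions 68, 77, 89, 156.
PvuII cuts after base 3 of each site, so after positions 70, 79, 91, 158.
Linear molecule, 4 cuts → 5 fragments:
  1–70 → 70 bp
  71–79 → 9 bp
  80–91 → 12 bp
  92–158 → 67 bp
  159–174 → 16 bp
Sorted largest to smallest: 70, 67, 16, 12, 9 bp.

70, 67, 16, 12, 9 bp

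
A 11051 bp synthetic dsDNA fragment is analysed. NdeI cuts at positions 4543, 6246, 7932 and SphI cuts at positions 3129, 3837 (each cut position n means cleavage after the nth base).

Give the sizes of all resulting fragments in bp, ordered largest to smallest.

Combined cut positions (sorted): 3129, 3837, 4543, 6246, 7932.
Linear molecule, 5 cuts → 6 fragments:
  3129 − 0 = 3129 bp
  3837 − 3129 = 708 bp
  4543 − 3837 = 706 bp
  6246 − 4543 = 1703 bp
  7932 − 6246 = 1686 bp
  11051 − 7932 = 3119 bp
Sorted largest to smallest: 3129, 3119, 1703, 1686, 708, 706 bp.

3129, 3119, 1703, 1686, 708, 706 bp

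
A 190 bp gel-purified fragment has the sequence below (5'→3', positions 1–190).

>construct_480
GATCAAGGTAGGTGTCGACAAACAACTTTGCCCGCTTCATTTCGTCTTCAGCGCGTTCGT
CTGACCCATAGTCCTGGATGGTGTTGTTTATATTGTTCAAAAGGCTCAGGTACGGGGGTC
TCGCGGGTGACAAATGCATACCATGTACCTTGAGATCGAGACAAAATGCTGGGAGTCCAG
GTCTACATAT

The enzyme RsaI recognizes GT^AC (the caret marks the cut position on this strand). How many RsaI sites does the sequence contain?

2

GTAC occurs starting at positions 110, 145.
RsaI cuts at 2 sites.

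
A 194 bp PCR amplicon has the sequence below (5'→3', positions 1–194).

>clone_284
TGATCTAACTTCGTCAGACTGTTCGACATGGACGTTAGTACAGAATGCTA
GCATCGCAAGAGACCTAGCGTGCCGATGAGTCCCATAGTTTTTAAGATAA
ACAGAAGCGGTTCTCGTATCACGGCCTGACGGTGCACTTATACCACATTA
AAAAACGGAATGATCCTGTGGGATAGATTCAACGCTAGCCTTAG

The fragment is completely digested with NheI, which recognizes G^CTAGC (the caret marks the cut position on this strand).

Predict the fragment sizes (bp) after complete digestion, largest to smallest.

NheI sites (GCTAGC) start at positions 47, 184.
NheI cuts after the first base of each site, so after positions 47, 184.
Linear molecule, 2 cuts → 3 fragments:
  1–47 → 47 bp
  48–184 → 137 bp
  185–194 → 10 bp
Sorted largest to smallest: 137, 47, 10 bp.

137, 47, 10 bp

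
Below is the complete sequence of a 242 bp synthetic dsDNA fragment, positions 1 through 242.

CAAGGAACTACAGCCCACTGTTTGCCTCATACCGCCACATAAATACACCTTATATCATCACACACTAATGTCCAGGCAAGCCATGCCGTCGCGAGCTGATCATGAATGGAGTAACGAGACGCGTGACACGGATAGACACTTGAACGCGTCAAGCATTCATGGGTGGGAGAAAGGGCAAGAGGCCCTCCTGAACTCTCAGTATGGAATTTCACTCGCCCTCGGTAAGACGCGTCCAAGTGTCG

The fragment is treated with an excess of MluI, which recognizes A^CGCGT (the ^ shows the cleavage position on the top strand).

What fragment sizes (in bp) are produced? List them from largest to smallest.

119, 83, 25, 15 bp

MluI sites (ACGCGT) start at positions 119, 144, 227.
MluI cuts after the first base of each site, so after positions 119, 144, 227.
Linear molecule, 3 cuts → 4 fragments:
  1–119 → 119 bp
  120–144 → 25 bp
  145–227 → 83 bp
  228–242 → 15 bp
Sorted largest to smallest: 119, 83, 25, 15 bp.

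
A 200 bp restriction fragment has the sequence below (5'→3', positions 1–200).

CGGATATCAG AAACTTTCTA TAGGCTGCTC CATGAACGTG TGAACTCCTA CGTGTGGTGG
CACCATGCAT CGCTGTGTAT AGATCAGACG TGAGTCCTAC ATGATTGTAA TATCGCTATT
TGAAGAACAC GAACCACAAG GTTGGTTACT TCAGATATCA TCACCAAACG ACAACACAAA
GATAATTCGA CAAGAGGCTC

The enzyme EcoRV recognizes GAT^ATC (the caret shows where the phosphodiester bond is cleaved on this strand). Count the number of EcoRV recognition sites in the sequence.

GATATC occurs starting at positions 3, 154.
EcoRV cuts at 2 sites.

2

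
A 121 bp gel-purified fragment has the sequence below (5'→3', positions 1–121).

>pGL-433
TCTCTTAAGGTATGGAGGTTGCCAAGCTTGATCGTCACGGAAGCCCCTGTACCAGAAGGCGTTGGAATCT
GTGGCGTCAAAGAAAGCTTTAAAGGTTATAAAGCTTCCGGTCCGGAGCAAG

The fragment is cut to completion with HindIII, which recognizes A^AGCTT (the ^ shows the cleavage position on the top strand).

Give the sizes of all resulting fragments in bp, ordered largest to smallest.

60, 24, 20, 17 bp

HindIII sites (AAGCTT) start at positions 24, 84, 101.
HindIII cuts after the first base of each site, so after positions 24, 84, 101.
Linear molecule, 3 cuts → 4 fragments:
  1–24 → 24 bp
  25–84 → 60 bp
  85–101 → 17 bp
  102–121 → 20 bp
Sorted largest to smallest: 60, 24, 20, 17 bp.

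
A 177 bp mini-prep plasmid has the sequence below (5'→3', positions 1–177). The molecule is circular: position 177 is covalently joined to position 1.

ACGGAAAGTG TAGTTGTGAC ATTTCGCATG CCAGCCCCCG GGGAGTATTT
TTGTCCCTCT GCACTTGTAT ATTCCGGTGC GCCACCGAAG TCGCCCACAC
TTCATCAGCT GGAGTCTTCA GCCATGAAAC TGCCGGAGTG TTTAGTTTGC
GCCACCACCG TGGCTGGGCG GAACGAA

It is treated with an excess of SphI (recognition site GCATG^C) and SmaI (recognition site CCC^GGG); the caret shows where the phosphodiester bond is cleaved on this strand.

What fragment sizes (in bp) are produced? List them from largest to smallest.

The SphI site (GCATGC) starts at position 26.
SphI cuts after base 5 of each site (before the last base), so after position 30.
The SmaI site (CCCGGG) starts at position 37.
SmaI cuts after base 3 of each site, so after position 39.
Combined cut positions: 30, 39.
Circular molecule, 2 cuts → 2 fragments:
  31–39 → 9 bp
  40–177 then 1–30 → 138 + 30 = 168 bp
Sorted largest to smallest: 168, 9 bp.

168, 9 bp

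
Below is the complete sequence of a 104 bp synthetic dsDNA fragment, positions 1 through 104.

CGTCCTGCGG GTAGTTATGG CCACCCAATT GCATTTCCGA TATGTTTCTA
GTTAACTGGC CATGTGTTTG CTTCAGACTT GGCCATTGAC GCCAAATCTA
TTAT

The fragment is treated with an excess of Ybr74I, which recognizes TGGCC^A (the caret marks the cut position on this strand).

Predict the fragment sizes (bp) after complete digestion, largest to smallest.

39, 23, 22, 20 bp

Ybr74I sites (TGGCCA) start at positions 18, 57, 80.
Ybr74I cuts after base 5 of each site (before the last base), so after positions 22, 61, 84.
Linear molecule, 3 cuts → 4 fragments:
  1–22 → 22 bp
  23–61 → 39 bp
  62–84 → 23 bp
  85–104 → 20 bp
Sorted largest to smallest: 39, 23, 22, 20 bp.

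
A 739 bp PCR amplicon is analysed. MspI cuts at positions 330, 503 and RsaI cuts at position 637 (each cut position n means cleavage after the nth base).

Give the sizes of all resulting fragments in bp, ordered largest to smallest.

Combined cut positions (sorted): 330, 503, 637.
Linear molecule, 3 cuts → 4 fragments:
  330 − 0 = 330 bp
  503 − 330 = 173 bp
  637 − 503 = 134 bp
  739 − 637 = 102 bp
Sorted largest to smallest: 330, 173, 134, 102 bp.

330, 173, 134, 102 bp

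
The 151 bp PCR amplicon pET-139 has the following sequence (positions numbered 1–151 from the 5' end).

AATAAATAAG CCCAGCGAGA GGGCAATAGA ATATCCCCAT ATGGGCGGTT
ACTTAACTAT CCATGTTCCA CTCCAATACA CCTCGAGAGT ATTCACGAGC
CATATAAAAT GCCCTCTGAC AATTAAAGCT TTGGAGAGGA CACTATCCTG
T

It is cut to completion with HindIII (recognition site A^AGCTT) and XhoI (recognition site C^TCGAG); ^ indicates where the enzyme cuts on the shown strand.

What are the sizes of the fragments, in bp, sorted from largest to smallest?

82, 44, 25 bp

The HindIII site (AAGCTT) starts at position 126.
HindIII cuts after the first base of each site, so after position 126.
The XhoI site (CTCGAG) starts at position 82.
XhoI cuts after the first base of each site, so after position 82.
Combined cut positions: 82, 126.
Linear molecule, 2 cuts → 3 fragments:
  1–82 → 82 bp
  83–126 → 44 bp
  127–151 → 25 bp
Sorted largest to smallest: 82, 44, 25 bp.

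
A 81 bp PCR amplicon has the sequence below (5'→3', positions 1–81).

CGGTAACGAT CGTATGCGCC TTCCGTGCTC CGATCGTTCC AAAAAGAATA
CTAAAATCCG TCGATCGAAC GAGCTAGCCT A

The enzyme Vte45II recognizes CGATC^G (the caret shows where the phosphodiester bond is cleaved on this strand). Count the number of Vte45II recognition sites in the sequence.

CGATCG occurs starting at positions 7, 31, 62.
Vte45II cuts at 3 sites.

3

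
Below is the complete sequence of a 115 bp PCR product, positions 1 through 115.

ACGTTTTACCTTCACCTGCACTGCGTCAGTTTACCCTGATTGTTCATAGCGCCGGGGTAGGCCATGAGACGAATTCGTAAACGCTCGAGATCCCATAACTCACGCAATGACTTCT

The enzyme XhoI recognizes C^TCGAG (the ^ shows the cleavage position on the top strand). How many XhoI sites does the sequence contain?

CTCGAG occurs starting at position 84.
XhoI cuts at 1 site.

1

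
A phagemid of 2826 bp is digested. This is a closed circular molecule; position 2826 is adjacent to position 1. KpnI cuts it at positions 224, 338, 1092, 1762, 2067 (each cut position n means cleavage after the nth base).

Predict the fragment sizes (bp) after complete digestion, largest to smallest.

Circular molecule, 5 cuts → 5 fragments:
  338 − 224 = 114 bp
  1092 − 338 = 754 bp
  1762 − 1092 = 670 bp
  2067 − 1762 = 305 bp
  wrap: 2826 − 2067 + 224 = 983 bp
Sorted largest to smallest: 983, 754, 670, 305, 114 bp.

983, 754, 670, 305, 114 bp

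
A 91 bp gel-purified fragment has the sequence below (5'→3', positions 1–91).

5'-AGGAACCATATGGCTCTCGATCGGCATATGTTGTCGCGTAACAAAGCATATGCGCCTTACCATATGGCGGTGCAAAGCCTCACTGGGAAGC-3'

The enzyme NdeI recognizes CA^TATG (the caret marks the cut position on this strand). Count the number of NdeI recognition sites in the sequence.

4

CATATG occurs starting at positions 7, 25, 47, 61.
NdeI cuts at 4 sites.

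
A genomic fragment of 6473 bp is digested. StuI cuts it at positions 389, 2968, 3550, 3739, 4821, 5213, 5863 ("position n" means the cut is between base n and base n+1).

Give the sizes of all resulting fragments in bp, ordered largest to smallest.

2579, 1082, 650, 610, 582, 392, 389, 189 bp

Linear molecule, 7 cuts → 8 fragments:
  389 − 0 = 389 bp
  2968 − 389 = 2579 bp
  3550 − 2968 = 582 bp
  3739 − 3550 = 189 bp
  4821 − 3739 = 1082 bp
  5213 − 4821 = 392 bp
  5863 − 5213 = 650 bp
  6473 − 5863 = 610 bp
Sorted largest to smallest: 2579, 1082, 650, 610, 582, 392, 389, 189 bp.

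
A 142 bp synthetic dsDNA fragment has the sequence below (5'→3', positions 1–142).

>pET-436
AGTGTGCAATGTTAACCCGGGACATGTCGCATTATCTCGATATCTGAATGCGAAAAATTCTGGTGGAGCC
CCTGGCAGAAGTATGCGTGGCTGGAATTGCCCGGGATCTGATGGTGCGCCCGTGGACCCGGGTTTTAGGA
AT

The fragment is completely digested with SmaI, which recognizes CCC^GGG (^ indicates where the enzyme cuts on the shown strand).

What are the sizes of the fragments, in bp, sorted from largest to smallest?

84, 27, 18, 13 bp

SmaI sites (CCCGGG) start at positions 16, 100, 127.
SmaI cuts after base 3 of each site, so after positions 18, 102, 129.
Linear molecule, 3 cuts → 4 fragments:
  1–18 → 18 bp
  19–102 → 84 bp
  103–129 → 27 bp
  130–142 → 13 bp
Sorted largest to smallest: 84, 27, 18, 13 bp.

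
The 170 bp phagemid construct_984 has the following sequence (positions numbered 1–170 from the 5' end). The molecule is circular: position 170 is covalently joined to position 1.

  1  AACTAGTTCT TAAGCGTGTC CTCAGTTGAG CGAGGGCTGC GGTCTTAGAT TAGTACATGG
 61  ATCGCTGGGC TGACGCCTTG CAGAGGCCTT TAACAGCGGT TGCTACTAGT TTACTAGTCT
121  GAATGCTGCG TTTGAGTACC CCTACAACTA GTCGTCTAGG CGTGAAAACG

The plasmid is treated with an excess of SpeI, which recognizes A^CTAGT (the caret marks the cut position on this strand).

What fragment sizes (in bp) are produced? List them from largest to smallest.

103, 34, 25, 8 bp

SpeI sites (ACTAGT) start at positions 2, 105, 113, 147.
SpeI cuts after the first base of each site, so after positions 2, 105, 113, 147.
Circular molecule, 4 cuts → 4 fragments:
  3–105 → 103 bp
  106–113 → 8 bp
  114–147 → 34 bp
  148–170 then 1–2 → 23 + 2 = 25 bp
Sorted largest to smallest: 103, 34, 25, 8 bp.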